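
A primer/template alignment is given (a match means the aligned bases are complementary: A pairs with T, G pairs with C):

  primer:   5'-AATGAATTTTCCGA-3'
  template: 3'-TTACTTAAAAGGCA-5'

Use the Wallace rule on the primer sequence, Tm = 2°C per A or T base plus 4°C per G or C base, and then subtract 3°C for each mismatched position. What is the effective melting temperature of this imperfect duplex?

33°C

Primer base counts: A=5, T=5, G=2, C=2 → A+T=10, G+C=4
Perfect-match Tm = 2(10) + 4(4) = 20 + 16 = 36°C
Mismatches (positions where the bases are not complementary): 1 (at position 14)
Effective Tm = 36 − 1×3 = 36 − 3 = 33°C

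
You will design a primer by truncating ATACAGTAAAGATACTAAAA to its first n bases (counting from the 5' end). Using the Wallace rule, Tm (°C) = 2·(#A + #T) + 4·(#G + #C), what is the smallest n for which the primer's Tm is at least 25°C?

n = 11

First 10 bases: ATACAGTAAA → Tm = 24°C (< 25°C)
First 11 bases: ATACAGTAAAG → Tm = 28°C (≥ 25°C)
Since every base adds ≥2°C, Tm only increases with n, so the threshold is first crossed at n = 11.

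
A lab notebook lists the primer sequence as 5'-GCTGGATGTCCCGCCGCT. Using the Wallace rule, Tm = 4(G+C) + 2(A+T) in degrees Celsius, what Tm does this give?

62°C

Scanning the sequence gives G=6, A=1, T=4, C=7.
So N_AT = 5 and N_GC = 13.
Tm = 2×5 + 4×13 = 62°C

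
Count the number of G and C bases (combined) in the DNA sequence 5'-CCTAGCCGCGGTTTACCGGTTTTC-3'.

Counting bases: C=8, G=6, T=8, A=2
Total G or C: 6 + 8 = 14

14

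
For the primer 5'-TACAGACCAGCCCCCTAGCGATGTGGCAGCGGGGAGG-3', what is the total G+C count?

A=8, T=4, G=14, C=11
G+C = 14 + 11 = 25

25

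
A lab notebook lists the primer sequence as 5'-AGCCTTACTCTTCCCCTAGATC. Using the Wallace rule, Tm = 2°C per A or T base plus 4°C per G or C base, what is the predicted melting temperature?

66°C

Base counts: A=4, G=2, T=7, C=9
So N_AT = 11 and N_GC = 11.
Tm = 2×11 + 4×11 = 66°C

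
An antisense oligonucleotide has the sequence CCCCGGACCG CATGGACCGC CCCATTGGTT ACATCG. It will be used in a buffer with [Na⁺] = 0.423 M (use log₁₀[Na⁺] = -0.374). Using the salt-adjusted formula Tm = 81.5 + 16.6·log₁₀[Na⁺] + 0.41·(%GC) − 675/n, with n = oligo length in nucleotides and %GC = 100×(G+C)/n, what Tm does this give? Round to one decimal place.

83.9°C

Length n = 36. Scanning the sequence gives C=15, A=6, G=9, T=6.
G+C = 24, so %GC = 24/36 × 100 = 66.667%
Salt term: 16.6 × (-0.374) = -6.208
GC term: 0.41 × 66.667 = 27.333; length term: −675/36 = −18.75
Tm = 81.5 + (-6.208) + 27.333 − 18.75 = 83.875 → 83.9°C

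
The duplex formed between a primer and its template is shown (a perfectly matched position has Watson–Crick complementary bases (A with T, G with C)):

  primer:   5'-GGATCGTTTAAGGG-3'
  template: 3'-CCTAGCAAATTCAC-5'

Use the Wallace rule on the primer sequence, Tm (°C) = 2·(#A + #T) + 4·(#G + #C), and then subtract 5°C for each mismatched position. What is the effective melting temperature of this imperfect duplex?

Primer base counts: A=3, T=4, G=6, C=1 → A+T=7, G+C=7
Perfect-match Tm = 2(7) + 4(7) = 14 + 28 = 42°C
Mismatches (positions where the bases are not complementary): 1 (at position 13)
Effective Tm = 42 − 1×5 = 42 − 5 = 37°C

37°C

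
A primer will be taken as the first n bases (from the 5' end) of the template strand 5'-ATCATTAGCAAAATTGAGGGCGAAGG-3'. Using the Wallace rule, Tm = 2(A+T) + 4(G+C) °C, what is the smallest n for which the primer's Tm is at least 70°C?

First 24 bases: ATCATTAGCAAAATTGAGGGCGAA → Tm = 66°C (< 70°C)
First 25 bases: ATCATTAGCAAAATTGAGGGCGAAG → Tm = 70°C (≥ 70°C)
Each additional base adds 2°C (A/T) or 4°C (G/C), so Tm is non-decreasing in n; n = 25 is the first length to reach 70°C.

n = 25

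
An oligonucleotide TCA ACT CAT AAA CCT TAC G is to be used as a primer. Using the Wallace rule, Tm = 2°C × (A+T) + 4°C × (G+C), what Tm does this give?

52°C

A=7, C=6, G=1, T=5
AT pairs contribute 12, GC pairs contribute 7.
Tm = 2(12) + 4(7) = 24 + 28 = 52°C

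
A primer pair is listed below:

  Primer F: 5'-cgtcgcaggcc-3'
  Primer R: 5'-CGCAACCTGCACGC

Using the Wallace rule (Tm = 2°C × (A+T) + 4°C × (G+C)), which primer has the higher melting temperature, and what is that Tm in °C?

Primer R, 48°C

Primer F: A+T=2, G+C=9 → Tm = 2(2)+4(9) = 40°C
Primer R: A+T=4, G+C=10 → Tm = 2(4)+4(10) = 48°C
40°C vs 48°C → primer R is higher.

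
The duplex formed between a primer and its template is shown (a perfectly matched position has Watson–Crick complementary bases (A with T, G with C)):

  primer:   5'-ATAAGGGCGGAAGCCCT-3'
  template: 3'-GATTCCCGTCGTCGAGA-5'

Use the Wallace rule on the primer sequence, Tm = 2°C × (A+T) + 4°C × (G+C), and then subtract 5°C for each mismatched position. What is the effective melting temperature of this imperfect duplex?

34°C

Primer base counts: A=5, T=2, G=6, C=4 → A+T=7, G+C=10
Perfect-match Tm = 2(7) + 4(10) = 14 + 40 = 54°C
Mismatches (positions where the bases are not complementary): 4 (at positions 1, 9, 11, 15)
Effective Tm = 54 − 4×5 = 54 − 20 = 34°C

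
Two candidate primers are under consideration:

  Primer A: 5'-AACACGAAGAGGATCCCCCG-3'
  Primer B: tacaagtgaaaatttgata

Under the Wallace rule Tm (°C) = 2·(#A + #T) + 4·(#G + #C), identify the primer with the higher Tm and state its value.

Primer A, 64°C

Primer A: A+T=8, G+C=12 → Tm = 2(8)+4(12) = 64°C
Primer B: A+T=15, G+C=4 → Tm = 2(15)+4(4) = 46°C
64°C vs 46°C → primer A is higher.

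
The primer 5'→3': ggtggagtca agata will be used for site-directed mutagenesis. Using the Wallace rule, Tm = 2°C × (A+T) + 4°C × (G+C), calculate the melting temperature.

Counting bases: C=1, T=3, G=6, A=5
A+T = 8, G+C = 7
Tm = 4·7 + 2·8 = 28 + 16 = 44°C

44°C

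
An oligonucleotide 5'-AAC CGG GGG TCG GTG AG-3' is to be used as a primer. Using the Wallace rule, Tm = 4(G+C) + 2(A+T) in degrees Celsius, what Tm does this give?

Scanning the sequence gives A=3, T=2, G=9, C=3.
So N_AT = 5 and N_GC = 12.
Tm = 2(5) + 4(12) = 10 + 48 = 58°C

58°C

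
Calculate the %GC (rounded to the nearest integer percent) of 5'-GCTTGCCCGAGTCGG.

Base counts: G=6, C=5, A=1, T=3
G+C = 6 + 5 = 11 out of 15 bases
%GC = 11/15 × 100 = 73.33% ≈ 73%

73%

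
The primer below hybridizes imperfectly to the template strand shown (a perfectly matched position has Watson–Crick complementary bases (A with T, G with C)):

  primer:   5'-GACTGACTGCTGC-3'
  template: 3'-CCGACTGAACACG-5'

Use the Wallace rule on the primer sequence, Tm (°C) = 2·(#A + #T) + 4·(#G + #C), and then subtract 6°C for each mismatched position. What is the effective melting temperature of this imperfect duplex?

Primer base counts: A=2, T=3, G=4, C=4 → A+T=5, G+C=8
Perfect-match Tm = 2(5) + 4(8) = 10 + 32 = 42°C
Mismatches (positions where the bases are not complementary): 3 (at positions 2, 9, 10)
Effective Tm = 42 − 3×6 = 42 − 18 = 24°C

24°C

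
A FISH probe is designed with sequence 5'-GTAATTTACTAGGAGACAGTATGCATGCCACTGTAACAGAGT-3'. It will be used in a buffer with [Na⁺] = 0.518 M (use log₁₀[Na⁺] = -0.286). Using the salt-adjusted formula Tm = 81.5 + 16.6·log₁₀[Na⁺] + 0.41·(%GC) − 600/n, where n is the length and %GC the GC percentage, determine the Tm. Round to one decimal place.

Length n = 42. Counting bases: T=11, C=7, G=10, A=14
G+C = 17, so %GC = 17/42 × 100 = 40.476%
Salt term: 16.6 × (-0.286) = -4.748
GC term: 0.41 × 40.476 = 16.595; length term: −600/42 = −14.286
Tm = 81.5 + (-4.748) + 16.595 − 14.286 = 79.061 → 79.1°C

79.1°C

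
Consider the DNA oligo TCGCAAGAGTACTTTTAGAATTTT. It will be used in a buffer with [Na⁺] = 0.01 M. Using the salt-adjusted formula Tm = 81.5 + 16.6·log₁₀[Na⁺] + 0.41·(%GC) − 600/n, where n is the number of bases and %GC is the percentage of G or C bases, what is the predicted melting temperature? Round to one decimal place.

Length n = 24. C=3, T=10, A=7, G=4
G+C = 7, so %GC = 7/24 × 100 = 29.167%
Salt term: 16.6 × (-2) = -33.2
GC term: 0.41 × 29.167 = 11.958; length term: −600/24 = −25
Tm = 81.5 + (-33.2) + 11.958 − 25 = 35.258 → 35.3°C

35.3°C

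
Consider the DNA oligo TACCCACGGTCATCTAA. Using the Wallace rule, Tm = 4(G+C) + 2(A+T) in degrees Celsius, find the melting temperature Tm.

A=5, C=6, G=2, T=4
AT pairs contribute 9, GC pairs contribute 8.
Tm = 4·8 + 2·9 = 32 + 18 = 50°C

50°C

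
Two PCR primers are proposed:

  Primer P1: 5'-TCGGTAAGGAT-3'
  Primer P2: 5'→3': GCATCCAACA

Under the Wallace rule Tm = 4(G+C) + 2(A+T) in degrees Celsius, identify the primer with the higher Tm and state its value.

Primer P1: A+T=6, G+C=5 → Tm = 2(6)+4(5) = 32°C
Primer P2: A+T=5, G+C=5 → Tm = 2(5)+4(5) = 30°C
32°C vs 30°C → primer P1 is higher.

Primer P1, 32°C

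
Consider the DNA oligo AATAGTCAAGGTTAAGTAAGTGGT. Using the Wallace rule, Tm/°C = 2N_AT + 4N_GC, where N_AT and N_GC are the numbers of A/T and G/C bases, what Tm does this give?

Scanning the sequence gives A=9, G=7, C=1, T=7.
So N_AT = 16 and N_GC = 8.
Tm = 2(16) + 4(8) = 32 + 32 = 64°C

64°C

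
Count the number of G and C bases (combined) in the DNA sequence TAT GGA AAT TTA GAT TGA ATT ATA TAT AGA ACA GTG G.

9

Base counts: G=8, T=13, C=1, A=15
G+C = 8 + 1 = 9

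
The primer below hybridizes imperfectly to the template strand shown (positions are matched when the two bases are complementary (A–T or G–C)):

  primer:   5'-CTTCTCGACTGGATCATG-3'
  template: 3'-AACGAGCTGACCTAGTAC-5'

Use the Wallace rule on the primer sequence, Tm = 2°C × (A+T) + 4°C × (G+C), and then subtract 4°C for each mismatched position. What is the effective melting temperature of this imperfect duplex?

Primer base counts: A=3, T=6, G=4, C=5 → A+T=9, G+C=9
Perfect-match Tm = 2(9) + 4(9) = 18 + 36 = 54°C
Mismatches (positions where the bases are not complementary): 2 (at positions 1, 3)
Effective Tm = 54 − 2×4 = 54 − 8 = 46°C

46°C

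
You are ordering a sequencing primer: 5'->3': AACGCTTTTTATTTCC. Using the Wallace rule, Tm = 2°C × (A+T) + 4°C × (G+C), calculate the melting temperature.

Scanning the sequence gives A=3, T=8, G=1, C=4.
A+T = 11, G+C = 5
Tm = 4·5 + 2·11 = 20 + 22 = 42°C

42°C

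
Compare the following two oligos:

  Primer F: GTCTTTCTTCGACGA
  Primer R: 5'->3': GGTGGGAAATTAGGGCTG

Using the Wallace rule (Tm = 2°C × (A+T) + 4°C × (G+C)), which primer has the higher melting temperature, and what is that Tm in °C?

Primer F: A+T=8, G+C=7 → Tm = 2(8)+4(7) = 44°C
Primer R: A+T=8, G+C=10 → Tm = 2(8)+4(10) = 56°C
44°C vs 56°C → primer R is higher.

Primer R, 56°C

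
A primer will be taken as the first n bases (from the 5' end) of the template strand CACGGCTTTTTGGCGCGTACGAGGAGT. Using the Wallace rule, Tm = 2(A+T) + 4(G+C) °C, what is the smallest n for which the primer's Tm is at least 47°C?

First 14 bases: CACGGCTTTTTGGC → Tm = 44°C (< 47°C)
First 15 bases: CACGGCTTTTTGGCG → Tm = 48°C (≥ 47°C)
Since every base adds ≥2°C, Tm only increases with n, so the threshold is first crossed at n = 15.

n = 15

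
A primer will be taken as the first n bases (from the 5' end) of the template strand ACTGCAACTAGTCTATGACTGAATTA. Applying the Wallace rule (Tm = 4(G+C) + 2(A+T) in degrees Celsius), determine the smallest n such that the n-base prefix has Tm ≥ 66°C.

First 23 bases: ACTGCAACTAGTCTATGACTGAA → Tm = 64°C (< 66°C)
First 24 bases: ACTGCAACTAGTCTATGACTGAAT → Tm = 66°C (≥ 66°C)
Since every base adds ≥2°C, Tm only increases with n, so the threshold is first crossed at n = 24.

n = 24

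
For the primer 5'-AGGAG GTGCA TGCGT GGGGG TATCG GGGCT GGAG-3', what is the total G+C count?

23

Base counts: A=5, C=4, G=19, T=6
G+C = 19 + 4 = 23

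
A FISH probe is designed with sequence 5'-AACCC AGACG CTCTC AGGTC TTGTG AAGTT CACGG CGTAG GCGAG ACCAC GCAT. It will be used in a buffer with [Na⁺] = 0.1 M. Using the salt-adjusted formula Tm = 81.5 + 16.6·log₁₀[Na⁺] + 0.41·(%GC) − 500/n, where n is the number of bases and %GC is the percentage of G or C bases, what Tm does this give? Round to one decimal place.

79.2°C

Length n = 54. T=10, G=15, A=13, C=16
G+C = 31, so %GC = 31/54 × 100 = 57.407%
Salt term: 16.6 × (-1) = -16.6
GC term: 0.41 × 57.407 = 23.537; length term: −500/54 = −9.259
Tm = 81.5 + (-16.6) + 23.537 − 9.259 = 79.178 → 79.2°C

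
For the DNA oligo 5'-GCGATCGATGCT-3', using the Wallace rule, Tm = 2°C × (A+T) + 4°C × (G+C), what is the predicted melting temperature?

38°C

T=3, G=4, A=2, C=3
A+T = 5, G+C = 7
Tm = 2×5 + 4×7 = 38°C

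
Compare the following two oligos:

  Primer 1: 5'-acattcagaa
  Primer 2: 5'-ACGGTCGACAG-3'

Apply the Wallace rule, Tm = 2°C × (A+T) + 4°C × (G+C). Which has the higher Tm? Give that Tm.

Primer 1: A+T=7, G+C=3 → Tm = 2(7)+4(3) = 26°C
Primer 2: A+T=4, G+C=7 → Tm = 2(4)+4(7) = 36°C
26°C vs 36°C → primer 2 is higher.

Primer 2, 36°C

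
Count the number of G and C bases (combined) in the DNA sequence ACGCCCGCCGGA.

Scanning the sequence gives G=4, A=2, T=0, C=6.
Total G or C: 4 + 6 = 10

10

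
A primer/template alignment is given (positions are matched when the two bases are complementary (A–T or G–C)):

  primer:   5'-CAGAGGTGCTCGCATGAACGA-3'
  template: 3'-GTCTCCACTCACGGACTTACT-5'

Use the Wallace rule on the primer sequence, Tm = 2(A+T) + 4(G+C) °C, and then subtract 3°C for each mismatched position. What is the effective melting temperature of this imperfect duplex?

Primer base counts: A=6, T=3, G=7, C=5 → A+T=9, G+C=12
Perfect-match Tm = 2(9) + 4(12) = 18 + 48 = 66°C
Mismatches (positions where the bases are not complementary): 5 (at positions 9, 10, 11, 14, 19)
Effective Tm = 66 − 5×3 = 66 − 15 = 51°C

51°C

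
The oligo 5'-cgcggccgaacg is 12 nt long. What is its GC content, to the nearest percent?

83%

Scanning the sequence gives C=5, T=0, A=2, G=5.
G+C = 5 + 5 = 10 out of 12 bases
%GC = 10/12 × 100 = 83.33% ≈ 83%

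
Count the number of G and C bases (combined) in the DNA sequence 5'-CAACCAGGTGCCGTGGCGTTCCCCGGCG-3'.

21

Counting bases: A=3, T=4, G=10, C=11
Total G or C: 10 + 11 = 21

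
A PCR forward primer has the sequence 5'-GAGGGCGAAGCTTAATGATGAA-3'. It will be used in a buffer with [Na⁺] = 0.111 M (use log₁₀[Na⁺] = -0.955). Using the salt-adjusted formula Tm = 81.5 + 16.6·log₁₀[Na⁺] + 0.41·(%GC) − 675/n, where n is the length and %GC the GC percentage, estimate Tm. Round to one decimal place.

Length n = 22. Base counts: T=4, G=8, C=2, A=8
G+C = 10, so %GC = 10/22 × 100 = 45.455%
Salt term: 16.6 × (-0.955) = -15.853
GC term: 0.41 × 45.455 = 18.637; length term: −675/22 = −30.682
Tm = 81.5 + (-15.853) + 18.637 − 30.682 = 53.602 → 53.6°C

53.6°C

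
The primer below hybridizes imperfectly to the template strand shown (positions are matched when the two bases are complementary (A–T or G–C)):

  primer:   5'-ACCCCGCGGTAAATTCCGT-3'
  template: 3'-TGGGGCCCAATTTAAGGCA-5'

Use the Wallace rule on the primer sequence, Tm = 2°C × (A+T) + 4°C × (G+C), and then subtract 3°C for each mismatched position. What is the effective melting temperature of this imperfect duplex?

54°C

Primer base counts: A=4, T=4, G=4, C=7 → A+T=8, G+C=11
Perfect-match Tm = 2(8) + 4(11) = 16 + 44 = 60°C
Mismatches (positions where the bases are not complementary): 2 (at positions 7, 9)
Effective Tm = 60 − 2×3 = 60 − 6 = 54°C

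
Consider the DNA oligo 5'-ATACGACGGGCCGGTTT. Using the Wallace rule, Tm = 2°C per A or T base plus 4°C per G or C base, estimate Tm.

Scanning the sequence gives A=3, T=4, C=4, G=6.
So N_AT = 7 and N_GC = 10.
Tm = 2(7) + 4(10) = 14 + 40 = 54°C

54°C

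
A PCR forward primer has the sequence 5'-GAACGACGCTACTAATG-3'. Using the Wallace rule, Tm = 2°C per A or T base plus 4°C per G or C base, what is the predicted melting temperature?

50°C

T=3, C=4, A=6, G=4
So N_AT = 9 and N_GC = 8.
Tm = 2(9) + 4(8) = 18 + 32 = 50°C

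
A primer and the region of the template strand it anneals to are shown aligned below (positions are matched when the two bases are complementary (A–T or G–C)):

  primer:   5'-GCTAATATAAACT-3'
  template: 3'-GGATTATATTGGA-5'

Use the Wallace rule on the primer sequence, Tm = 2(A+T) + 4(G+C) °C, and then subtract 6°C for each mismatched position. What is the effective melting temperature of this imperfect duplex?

Primer base counts: A=6, T=4, G=1, C=2 → A+T=10, G+C=3
Perfect-match Tm = 2(10) + 4(3) = 20 + 12 = 32°C
Mismatches (positions where the bases are not complementary): 2 (at positions 1, 11)
Effective Tm = 32 − 2×6 = 32 − 12 = 20°C

20°C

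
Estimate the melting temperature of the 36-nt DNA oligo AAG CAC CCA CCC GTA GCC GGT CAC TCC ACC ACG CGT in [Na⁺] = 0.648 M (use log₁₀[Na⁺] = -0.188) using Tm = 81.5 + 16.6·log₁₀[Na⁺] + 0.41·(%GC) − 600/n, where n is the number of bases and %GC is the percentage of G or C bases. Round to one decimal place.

89.0°C

Length n = 36. Base counts: A=8, C=17, G=7, T=4
G+C = 24, so %GC = 24/36 × 100 = 66.667%
Salt term: 16.6 × (-0.188) = -3.121
GC term: 0.41 × 66.667 = 27.333; length term: −600/36 = −16.667
Tm = 81.5 + (-3.121) + 27.333 − 16.667 = 89.045 → 89.0°C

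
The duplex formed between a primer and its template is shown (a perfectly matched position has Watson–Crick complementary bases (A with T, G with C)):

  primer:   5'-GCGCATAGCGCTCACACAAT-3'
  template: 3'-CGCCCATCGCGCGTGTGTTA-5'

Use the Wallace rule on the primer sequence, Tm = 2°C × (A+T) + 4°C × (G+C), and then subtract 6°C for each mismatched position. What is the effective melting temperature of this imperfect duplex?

44°C

Primer base counts: A=6, T=3, G=4, C=7 → A+T=9, G+C=11
Perfect-match Tm = 2(9) + 4(11) = 18 + 44 = 62°C
Mismatches (positions where the bases are not complementary): 3 (at positions 4, 5, 12)
Effective Tm = 62 − 3×6 = 62 − 18 = 44°C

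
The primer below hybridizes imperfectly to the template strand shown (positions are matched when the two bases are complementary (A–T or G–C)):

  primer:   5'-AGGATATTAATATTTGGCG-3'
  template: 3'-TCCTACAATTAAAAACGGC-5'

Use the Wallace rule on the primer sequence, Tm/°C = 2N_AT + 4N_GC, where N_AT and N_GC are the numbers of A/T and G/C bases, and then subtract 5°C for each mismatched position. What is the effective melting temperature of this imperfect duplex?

Primer base counts: A=6, T=7, G=5, C=1 → A+T=13, G+C=6
Perfect-match Tm = 2(13) + 4(6) = 26 + 24 = 50°C
Mismatches (positions where the bases are not complementary): 3 (at positions 6, 12, 17)
Effective Tm = 50 − 3×5 = 50 − 15 = 35°C

35°C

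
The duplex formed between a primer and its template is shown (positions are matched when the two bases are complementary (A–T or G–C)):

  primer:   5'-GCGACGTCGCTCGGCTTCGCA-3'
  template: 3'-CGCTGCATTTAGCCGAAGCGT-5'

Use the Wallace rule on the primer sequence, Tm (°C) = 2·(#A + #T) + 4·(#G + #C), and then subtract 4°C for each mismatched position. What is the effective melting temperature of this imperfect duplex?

60°C

Primer base counts: A=2, T=4, G=7, C=8 → A+T=6, G+C=15
Perfect-match Tm = 2(6) + 4(15) = 12 + 60 = 72°C
Mismatches (positions where the bases are not complementary): 3 (at positions 8, 9, 10)
Effective Tm = 72 − 3×4 = 72 − 12 = 60°C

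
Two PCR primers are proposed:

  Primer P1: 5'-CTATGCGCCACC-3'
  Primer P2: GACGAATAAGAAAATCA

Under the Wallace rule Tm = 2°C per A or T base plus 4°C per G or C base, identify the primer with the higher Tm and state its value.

Primer P2, 44°C

Primer P1: A+T=4, G+C=8 → Tm = 2(4)+4(8) = 40°C
Primer P2: A+T=12, G+C=5 → Tm = 2(12)+4(5) = 44°C
40°C vs 44°C → primer P2 is higher.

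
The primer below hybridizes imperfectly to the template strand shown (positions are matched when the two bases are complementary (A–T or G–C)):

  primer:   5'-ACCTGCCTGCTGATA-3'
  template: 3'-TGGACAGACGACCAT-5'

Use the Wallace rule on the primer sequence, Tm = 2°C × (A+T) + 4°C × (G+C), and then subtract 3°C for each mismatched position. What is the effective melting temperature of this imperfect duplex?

Primer base counts: A=3, T=4, G=3, C=5 → A+T=7, G+C=8
Perfect-match Tm = 2(7) + 4(8) = 14 + 32 = 46°C
Mismatches (positions where the bases are not complementary): 2 (at positions 6, 13)
Effective Tm = 46 − 2×3 = 46 − 6 = 40°C

40°C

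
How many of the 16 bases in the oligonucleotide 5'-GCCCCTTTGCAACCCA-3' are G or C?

A=3, T=3, C=8, G=2
G+C = 2 + 8 = 10

10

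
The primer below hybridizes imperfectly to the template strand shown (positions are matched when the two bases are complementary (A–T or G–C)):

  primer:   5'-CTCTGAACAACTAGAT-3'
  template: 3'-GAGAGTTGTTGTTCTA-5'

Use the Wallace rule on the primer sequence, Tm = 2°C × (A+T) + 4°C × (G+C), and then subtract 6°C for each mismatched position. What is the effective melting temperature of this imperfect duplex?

Primer base counts: A=6, T=4, G=2, C=4 → A+T=10, G+C=6
Perfect-match Tm = 2(10) + 4(6) = 20 + 24 = 44°C
Mismatches (positions where the bases are not complementary): 2 (at positions 5, 12)
Effective Tm = 44 − 2×6 = 44 − 12 = 32°C

32°C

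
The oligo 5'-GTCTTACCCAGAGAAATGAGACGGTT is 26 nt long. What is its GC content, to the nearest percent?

Base counts: G=7, T=6, A=8, C=5
G+C = 7 + 5 = 12 out of 26 bases
%GC = 12/26 × 100 = 46.15% ≈ 46%

46%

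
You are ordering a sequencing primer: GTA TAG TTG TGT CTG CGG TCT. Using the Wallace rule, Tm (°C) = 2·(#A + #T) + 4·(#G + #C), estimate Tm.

T=9, C=3, A=2, G=7
A+T = 11, G+C = 10
Tm = 2×11 + 4×10 = 62°C

62°C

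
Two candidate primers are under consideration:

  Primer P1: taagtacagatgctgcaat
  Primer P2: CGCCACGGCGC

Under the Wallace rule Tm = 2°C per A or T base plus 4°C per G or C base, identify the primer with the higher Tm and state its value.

Primer P1: A+T=12, G+C=7 → Tm = 2(12)+4(7) = 52°C
Primer P2: A+T=1, G+C=10 → Tm = 2(1)+4(10) = 42°C
52°C vs 42°C → primer P1 is higher.

Primer P1, 52°C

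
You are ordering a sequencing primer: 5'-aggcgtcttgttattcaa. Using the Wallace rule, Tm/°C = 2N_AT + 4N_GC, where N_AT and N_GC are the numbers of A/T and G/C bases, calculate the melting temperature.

C=3, T=7, A=4, G=4
So N_AT = 11 and N_GC = 7.
Tm = 2×11 + 4×7 = 50°C

50°C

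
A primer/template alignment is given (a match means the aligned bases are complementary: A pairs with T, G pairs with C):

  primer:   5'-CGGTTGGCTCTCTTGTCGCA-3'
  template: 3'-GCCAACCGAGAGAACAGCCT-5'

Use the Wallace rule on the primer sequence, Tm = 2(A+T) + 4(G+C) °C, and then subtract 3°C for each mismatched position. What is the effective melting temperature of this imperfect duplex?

61°C

Primer base counts: A=1, T=7, G=6, C=6 → A+T=8, G+C=12
Perfect-match Tm = 2(8) + 4(12) = 16 + 48 = 64°C
Mismatches (positions where the bases are not complementary): 1 (at position 19)
Effective Tm = 64 − 1×3 = 64 − 3 = 61°C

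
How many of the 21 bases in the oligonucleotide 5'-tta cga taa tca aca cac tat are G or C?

6

G=1, T=6, C=5, A=9
G+C = 1 + 5 = 6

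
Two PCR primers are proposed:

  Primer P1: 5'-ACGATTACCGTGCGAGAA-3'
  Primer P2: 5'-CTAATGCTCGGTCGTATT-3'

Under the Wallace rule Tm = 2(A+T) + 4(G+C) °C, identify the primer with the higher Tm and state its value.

Primer P1: A+T=9, G+C=9 → Tm = 2(9)+4(9) = 54°C
Primer P2: A+T=10, G+C=8 → Tm = 2(10)+4(8) = 52°C
54°C vs 52°C → primer P1 is higher.

Primer P1, 54°C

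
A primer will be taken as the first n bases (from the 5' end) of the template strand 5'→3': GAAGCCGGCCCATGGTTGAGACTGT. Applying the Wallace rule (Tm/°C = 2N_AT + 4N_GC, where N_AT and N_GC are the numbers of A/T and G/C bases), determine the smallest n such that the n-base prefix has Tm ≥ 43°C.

n = 13

First 12 bases: GAAGCCGGCCCA → Tm = 42°C (< 43°C)
First 13 bases: GAAGCCGGCCCAT → Tm = 44°C (≥ 43°C)
Each additional base adds 2°C (A/T) or 4°C (G/C), so Tm is non-decreasing in n; n = 13 is the first length to reach 43°C.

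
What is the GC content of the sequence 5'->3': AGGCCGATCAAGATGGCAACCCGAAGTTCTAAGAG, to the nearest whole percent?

Scanning the sequence gives A=12, C=8, T=5, G=10.
G+C = 10 + 8 = 18 out of 35 bases
%GC = 18/35 × 100 = 51.43% ≈ 51%

51%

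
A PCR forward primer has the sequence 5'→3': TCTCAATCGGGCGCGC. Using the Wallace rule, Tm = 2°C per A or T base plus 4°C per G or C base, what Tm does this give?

T=3, A=2, C=6, G=5
AT pairs contribute 5, GC pairs contribute 11.
Tm = 4·11 + 2·5 = 44 + 10 = 54°C

54°C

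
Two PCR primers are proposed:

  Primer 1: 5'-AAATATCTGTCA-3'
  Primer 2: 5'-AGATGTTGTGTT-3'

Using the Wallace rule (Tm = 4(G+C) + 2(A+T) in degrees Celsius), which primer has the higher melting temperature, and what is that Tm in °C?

Primer 2, 32°C

Primer 1: A+T=9, G+C=3 → Tm = 2(9)+4(3) = 30°C
Primer 2: A+T=8, G+C=4 → Tm = 2(8)+4(4) = 32°C
30°C vs 32°C → primer 2 is higher.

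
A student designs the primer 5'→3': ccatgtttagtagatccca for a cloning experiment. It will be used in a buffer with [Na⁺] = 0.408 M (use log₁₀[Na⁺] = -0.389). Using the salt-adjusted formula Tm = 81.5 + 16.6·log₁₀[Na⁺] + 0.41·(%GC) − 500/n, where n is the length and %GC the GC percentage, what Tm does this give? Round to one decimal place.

Length n = 19. Scanning the sequence gives A=5, G=3, C=5, T=6.
G+C = 8, so %GC = 8/19 × 100 = 42.105%
Salt term: 16.6 × (-0.389) = -6.457
GC term: 0.41 × 42.105 = 17.263; length term: −500/19 = −26.316
Tm = 81.5 + (-6.457) + 17.263 − 26.316 = 65.99 → 66.0°C

66.0°C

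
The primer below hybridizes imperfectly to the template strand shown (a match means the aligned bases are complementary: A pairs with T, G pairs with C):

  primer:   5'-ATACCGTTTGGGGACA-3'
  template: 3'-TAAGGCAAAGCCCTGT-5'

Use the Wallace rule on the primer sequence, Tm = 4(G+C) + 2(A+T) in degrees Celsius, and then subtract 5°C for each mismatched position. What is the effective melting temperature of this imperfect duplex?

Primer base counts: A=4, T=4, G=5, C=3 → A+T=8, G+C=8
Perfect-match Tm = 2(8) + 4(8) = 16 + 32 = 48°C
Mismatches (positions where the bases are not complementary): 2 (at positions 3, 10)
Effective Tm = 48 − 2×5 = 48 − 10 = 38°C

38°C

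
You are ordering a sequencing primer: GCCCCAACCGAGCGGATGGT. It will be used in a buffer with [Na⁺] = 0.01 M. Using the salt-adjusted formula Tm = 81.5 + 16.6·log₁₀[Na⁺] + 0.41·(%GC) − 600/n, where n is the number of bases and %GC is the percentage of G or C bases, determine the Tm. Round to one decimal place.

47.0°C

Length n = 20. Base counts: C=7, T=2, A=4, G=7
G+C = 14, so %GC = 14/20 × 100 = 70%
Salt term: 16.6 × (-2) = -33.2
GC term: 0.41 × 70 = 28.7; length term: −600/20 = −30
Tm = 81.5 + (-33.2) + 28.7 − 30 = 47 → 47.0°C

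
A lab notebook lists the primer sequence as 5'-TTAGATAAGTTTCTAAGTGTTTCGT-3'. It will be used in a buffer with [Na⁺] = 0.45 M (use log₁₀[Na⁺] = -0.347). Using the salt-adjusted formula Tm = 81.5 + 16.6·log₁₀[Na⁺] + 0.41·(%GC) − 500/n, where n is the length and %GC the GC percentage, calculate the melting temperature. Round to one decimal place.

67.2°C

Length n = 25. Base counts: G=5, T=12, C=2, A=6
G+C = 7, so %GC = 7/25 × 100 = 28%
Salt term: 16.6 × (-0.347) = -5.76
GC term: 0.41 × 28 = 11.48; length term: −500/25 = −20
Tm = 81.5 + (-5.76) + 11.48 − 20 = 67.22 → 67.2°C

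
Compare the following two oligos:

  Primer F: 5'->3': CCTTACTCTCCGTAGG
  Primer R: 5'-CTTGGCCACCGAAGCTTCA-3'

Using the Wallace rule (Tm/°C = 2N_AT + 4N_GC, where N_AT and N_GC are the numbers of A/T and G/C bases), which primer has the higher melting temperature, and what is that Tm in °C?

Primer F: A+T=7, G+C=9 → Tm = 2(7)+4(9) = 50°C
Primer R: A+T=8, G+C=11 → Tm = 2(8)+4(11) = 60°C
50°C vs 60°C → primer R is higher.

Primer R, 60°C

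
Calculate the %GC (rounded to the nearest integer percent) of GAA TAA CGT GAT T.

C=1, G=3, A=5, T=4
G+C = 3 + 1 = 4 out of 13 bases
%GC = 4/13 × 100 = 30.77% ≈ 31%

31%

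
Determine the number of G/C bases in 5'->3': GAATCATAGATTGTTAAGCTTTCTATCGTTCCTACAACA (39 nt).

13

Counting bases: G=5, A=12, C=8, T=14
G+C = 5 + 8 = 13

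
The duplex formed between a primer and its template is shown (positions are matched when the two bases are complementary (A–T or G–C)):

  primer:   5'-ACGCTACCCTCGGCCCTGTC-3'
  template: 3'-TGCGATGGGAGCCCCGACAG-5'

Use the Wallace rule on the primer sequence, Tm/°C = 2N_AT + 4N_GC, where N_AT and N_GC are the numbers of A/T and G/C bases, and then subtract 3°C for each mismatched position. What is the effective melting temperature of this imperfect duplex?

62°C

Primer base counts: A=2, T=4, G=4, C=10 → A+T=6, G+C=14
Perfect-match Tm = 2(6) + 4(14) = 12 + 56 = 68°C
Mismatches (positions where the bases are not complementary): 2 (at positions 14, 15)
Effective Tm = 68 − 2×3 = 68 − 6 = 62°C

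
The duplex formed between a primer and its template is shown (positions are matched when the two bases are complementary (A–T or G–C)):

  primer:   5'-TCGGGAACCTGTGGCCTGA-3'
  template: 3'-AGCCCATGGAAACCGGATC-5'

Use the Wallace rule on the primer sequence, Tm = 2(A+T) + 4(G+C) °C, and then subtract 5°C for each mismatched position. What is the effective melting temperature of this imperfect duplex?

Primer base counts: A=3, T=4, G=7, C=5 → A+T=7, G+C=12
Perfect-match Tm = 2(7) + 4(12) = 14 + 48 = 62°C
Mismatches (positions where the bases are not complementary): 4 (at positions 6, 11, 18, 19)
Effective Tm = 62 − 4×5 = 62 − 20 = 42°C

42°C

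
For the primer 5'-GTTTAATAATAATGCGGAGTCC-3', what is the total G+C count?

Scanning the sequence gives G=5, C=3, T=7, A=7.
G+C = 5 + 3 = 8

8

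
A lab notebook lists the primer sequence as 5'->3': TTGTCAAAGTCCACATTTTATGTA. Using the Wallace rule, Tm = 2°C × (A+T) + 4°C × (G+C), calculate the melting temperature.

62°C

Counting bases: T=10, G=3, C=4, A=7
AT pairs contribute 17, GC pairs contribute 7.
Tm = 2(17) + 4(7) = 34 + 28 = 62°C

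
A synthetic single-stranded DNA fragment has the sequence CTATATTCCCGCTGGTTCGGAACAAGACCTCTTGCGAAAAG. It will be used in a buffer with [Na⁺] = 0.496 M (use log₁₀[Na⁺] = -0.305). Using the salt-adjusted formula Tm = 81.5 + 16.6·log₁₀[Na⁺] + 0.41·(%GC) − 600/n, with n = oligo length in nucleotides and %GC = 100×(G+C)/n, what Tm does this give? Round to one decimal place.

81.8°C

Length n = 41. Scanning the sequence gives C=11, A=11, G=9, T=10.
G+C = 20, so %GC = 20/41 × 100 = 48.78%
Salt term: 16.6 × (-0.305) = -5.063
GC term: 0.41 × 48.78 = 20; length term: −600/41 = −14.634
Tm = 81.5 + (-5.063) + 20 − 14.634 = 81.803 → 81.8°C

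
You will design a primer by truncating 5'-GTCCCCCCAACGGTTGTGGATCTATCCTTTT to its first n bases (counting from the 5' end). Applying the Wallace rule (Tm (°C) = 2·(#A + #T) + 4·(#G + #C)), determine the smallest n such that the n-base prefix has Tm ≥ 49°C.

First 14 bases: GTCCCCCCAACGGT → Tm = 48°C (< 49°C)
First 15 bases: GTCCCCCCAACGGTT → Tm = 50°C (≥ 49°C)
Since every base adds ≥2°C, Tm only increases with n, so the threshold is first crossed at n = 15.

n = 15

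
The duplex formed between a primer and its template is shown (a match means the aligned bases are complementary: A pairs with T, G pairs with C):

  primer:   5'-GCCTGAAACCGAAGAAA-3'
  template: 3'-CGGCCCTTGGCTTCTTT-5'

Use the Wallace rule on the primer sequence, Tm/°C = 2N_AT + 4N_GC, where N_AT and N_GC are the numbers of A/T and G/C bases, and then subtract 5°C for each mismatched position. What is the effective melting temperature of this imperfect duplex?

40°C

Primer base counts: A=8, T=1, G=4, C=4 → A+T=9, G+C=8
Perfect-match Tm = 2(9) + 4(8) = 18 + 32 = 50°C
Mismatches (positions where the bases are not complementary): 2 (at positions 4, 6)
Effective Tm = 50 − 2×5 = 50 − 10 = 40°C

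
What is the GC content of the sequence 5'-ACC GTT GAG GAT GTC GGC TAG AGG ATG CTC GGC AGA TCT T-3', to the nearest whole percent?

Counting bases: A=8, G=14, T=10, C=8
G+C = 14 + 8 = 22 out of 40 bases
%GC = 22/40 × 100 = 55% ≈ 55%

55%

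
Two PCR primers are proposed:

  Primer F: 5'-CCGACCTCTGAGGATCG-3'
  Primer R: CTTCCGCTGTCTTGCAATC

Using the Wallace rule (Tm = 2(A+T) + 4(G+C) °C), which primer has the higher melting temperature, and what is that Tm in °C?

Primer R, 58°C

Primer F: A+T=6, G+C=11 → Tm = 2(6)+4(11) = 56°C
Primer R: A+T=9, G+C=10 → Tm = 2(9)+4(10) = 58°C
56°C vs 58°C → primer R is higher.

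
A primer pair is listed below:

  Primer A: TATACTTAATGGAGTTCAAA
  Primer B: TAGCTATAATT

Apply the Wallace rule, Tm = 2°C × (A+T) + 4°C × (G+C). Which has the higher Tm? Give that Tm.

Primer A: A+T=15, G+C=5 → Tm = 2(15)+4(5) = 50°C
Primer B: A+T=9, G+C=2 → Tm = 2(9)+4(2) = 26°C
50°C vs 26°C → primer A is higher.

Primer A, 50°C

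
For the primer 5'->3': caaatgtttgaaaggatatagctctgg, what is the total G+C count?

Base counts: T=8, G=7, A=9, C=3
G+C = 7 + 3 = 10

10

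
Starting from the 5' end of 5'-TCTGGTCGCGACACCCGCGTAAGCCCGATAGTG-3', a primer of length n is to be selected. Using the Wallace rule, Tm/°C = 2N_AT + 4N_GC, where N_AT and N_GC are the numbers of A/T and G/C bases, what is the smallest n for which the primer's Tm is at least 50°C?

First 14 bases: TCTGGTCGCGACAC → Tm = 46°C (< 50°C)
First 15 bases: TCTGGTCGCGACACC → Tm = 50°C (≥ 50°C)
Since every base adds ≥2°C, Tm only increases with n, so the threshold is first crossed at n = 15.

n = 15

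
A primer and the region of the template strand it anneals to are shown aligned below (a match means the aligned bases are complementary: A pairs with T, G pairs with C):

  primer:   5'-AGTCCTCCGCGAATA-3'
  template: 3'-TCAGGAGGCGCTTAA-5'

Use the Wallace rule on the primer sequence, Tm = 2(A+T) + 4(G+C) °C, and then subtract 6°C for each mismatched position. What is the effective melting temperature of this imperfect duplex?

Primer base counts: A=4, T=3, G=3, C=5 → A+T=7, G+C=8
Perfect-match Tm = 2(7) + 4(8) = 14 + 32 = 46°C
Mismatches (positions where the bases are not complementary): 1 (at position 15)
Effective Tm = 46 − 1×6 = 46 − 6 = 40°C

40°C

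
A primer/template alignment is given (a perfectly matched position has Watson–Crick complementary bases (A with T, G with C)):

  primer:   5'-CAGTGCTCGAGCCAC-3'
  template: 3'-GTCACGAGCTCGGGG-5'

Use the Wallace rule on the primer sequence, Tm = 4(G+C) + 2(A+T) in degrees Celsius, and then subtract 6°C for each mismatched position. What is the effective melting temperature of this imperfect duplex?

44°C

Primer base counts: A=3, T=2, G=4, C=6 → A+T=5, G+C=10
Perfect-match Tm = 2(5) + 4(10) = 10 + 40 = 50°C
Mismatches (positions where the bases are not complementary): 1 (at position 14)
Effective Tm = 50 − 1×6 = 50 − 6 = 44°C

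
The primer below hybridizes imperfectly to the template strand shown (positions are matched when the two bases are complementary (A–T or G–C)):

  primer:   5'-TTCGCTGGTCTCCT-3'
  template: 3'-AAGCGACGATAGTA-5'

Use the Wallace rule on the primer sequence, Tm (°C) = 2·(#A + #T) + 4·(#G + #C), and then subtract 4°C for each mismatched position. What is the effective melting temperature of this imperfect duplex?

32°C

Primer base counts: A=0, T=6, G=3, C=5 → A+T=6, G+C=8
Perfect-match Tm = 2(6) + 4(8) = 12 + 32 = 44°C
Mismatches (positions where the bases are not complementary): 3 (at positions 8, 10, 13)
Effective Tm = 44 − 3×4 = 44 − 12 = 32°C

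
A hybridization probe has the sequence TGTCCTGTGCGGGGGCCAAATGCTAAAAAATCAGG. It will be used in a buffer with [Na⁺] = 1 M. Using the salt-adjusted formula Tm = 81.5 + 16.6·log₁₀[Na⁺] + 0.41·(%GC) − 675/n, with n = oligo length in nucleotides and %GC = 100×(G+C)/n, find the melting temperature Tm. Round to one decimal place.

Length n = 35. Counting bases: A=10, C=7, T=7, G=11
G+C = 18, so %GC = 18/35 × 100 = 51.429%
Salt term: 16.6 × (0) = 0
GC term: 0.41 × 51.429 = 21.086; length term: −675/35 = −19.286
Tm = 81.5 + (0) + 21.086 − 19.286 = 83.3 → 83.3°C

83.3°C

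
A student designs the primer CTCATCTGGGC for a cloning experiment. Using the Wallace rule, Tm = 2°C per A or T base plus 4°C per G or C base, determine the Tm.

36°C

Scanning the sequence gives G=3, A=1, C=4, T=3.
A+T = 4, G+C = 7
Tm = 2×4 + 4×7 = 36°C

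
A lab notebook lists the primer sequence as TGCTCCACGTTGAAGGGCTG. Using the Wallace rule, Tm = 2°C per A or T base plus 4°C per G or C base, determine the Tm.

Scanning the sequence gives C=5, A=3, T=5, G=7.
A+T = 8, G+C = 12
Tm = 4·12 + 2·8 = 48 + 16 = 64°C

64°C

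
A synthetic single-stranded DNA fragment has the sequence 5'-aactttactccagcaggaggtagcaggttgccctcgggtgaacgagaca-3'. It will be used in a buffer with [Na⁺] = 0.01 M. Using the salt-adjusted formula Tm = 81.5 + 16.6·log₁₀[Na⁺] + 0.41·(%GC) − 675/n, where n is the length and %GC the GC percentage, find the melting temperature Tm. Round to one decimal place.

57.1°C

Length n = 49. Base counts: G=15, A=13, C=12, T=9
G+C = 27, so %GC = 27/49 × 100 = 55.102%
Salt term: 16.6 × (-2) = -33.2
GC term: 0.41 × 55.102 = 22.592; length term: −675/49 = −13.776
Tm = 81.5 + (-33.2) + 22.592 − 13.776 = 57.116 → 57.1°C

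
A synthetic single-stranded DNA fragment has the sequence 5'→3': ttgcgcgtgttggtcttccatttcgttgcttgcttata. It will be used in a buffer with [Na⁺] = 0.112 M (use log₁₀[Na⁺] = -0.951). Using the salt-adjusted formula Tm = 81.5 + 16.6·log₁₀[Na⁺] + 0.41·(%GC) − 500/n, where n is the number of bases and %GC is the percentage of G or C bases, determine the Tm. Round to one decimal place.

Length n = 38. Base counts: C=8, T=18, G=9, A=3
G+C = 17, so %GC = 17/38 × 100 = 44.737%
Salt term: 16.6 × (-0.951) = -15.787
GC term: 0.41 × 44.737 = 18.342; length term: −500/38 = −13.158
Tm = 81.5 + (-15.787) + 18.342 − 13.158 = 70.897 → 70.9°C

70.9°C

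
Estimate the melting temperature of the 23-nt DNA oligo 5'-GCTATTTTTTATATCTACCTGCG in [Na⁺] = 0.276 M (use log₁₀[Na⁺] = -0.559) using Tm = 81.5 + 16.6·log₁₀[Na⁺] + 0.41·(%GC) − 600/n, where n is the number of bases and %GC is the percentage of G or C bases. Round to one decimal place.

60.4°C

Length n = 23. Scanning the sequence gives T=11, A=4, C=5, G=3.
G+C = 8, so %GC = 8/23 × 100 = 34.783%
Salt term: 16.6 × (-0.559) = -9.279
GC term: 0.41 × 34.783 = 14.261; length term: −600/23 = −26.087
Tm = 81.5 + (-9.279) + 14.261 − 26.087 = 60.395 → 60.4°C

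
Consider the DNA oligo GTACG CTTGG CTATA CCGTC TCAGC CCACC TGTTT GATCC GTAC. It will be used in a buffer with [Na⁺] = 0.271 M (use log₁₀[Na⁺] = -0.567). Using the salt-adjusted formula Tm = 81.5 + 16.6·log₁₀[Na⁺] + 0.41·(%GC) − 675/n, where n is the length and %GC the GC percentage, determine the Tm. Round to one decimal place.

Length n = 44. Scanning the sequence gives C=15, A=7, G=9, T=13.
G+C = 24, so %GC = 24/44 × 100 = 54.545%
Salt term: 16.6 × (-0.567) = -9.412
GC term: 0.41 × 54.545 = 22.363; length term: −675/44 = −15.341
Tm = 81.5 + (-9.412) + 22.363 − 15.341 = 79.11 → 79.1°C

79.1°C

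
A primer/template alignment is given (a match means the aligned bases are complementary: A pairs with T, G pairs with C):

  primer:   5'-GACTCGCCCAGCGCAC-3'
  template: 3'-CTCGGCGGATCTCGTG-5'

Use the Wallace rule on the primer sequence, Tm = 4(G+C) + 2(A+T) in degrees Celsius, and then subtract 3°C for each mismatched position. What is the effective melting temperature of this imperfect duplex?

Primer base counts: A=3, T=1, G=4, C=8 → A+T=4, G+C=12
Perfect-match Tm = 2(4) + 4(12) = 8 + 48 = 56°C
Mismatches (positions where the bases are not complementary): 4 (at positions 3, 4, 9, 12)
Effective Tm = 56 − 4×3 = 56 − 12 = 44°C

44°C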